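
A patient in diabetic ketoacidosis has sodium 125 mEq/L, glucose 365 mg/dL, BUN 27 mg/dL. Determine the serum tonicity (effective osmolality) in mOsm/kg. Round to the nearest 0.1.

Effective osmolality excludes urea (freely permeant across cell membranes):
2·Na + glucose/18
= 2·125 + 365/18
= 250 + 20.28
= 270.28 mOsm/kg

270.3 mOsm/kg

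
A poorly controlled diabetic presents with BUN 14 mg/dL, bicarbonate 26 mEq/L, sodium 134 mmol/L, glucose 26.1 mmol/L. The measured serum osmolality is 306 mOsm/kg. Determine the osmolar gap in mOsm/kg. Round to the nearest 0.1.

6.9 mOsm/kg

Calculated osmolality = 2·Na + glucose + BUN/2.8
= 2·134 + 26.1 + 14/2.8
= 268 + 26.10 + 5
= 299.1 mOsm/kg ≈ 299.1 mOsm/kg
Osmolar gap = measured − calculated = 306 − 299.1 = 6.9 mOsm/kg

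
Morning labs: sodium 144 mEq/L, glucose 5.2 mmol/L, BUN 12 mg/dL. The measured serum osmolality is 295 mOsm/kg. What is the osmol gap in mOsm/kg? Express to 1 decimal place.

Calculated osmolality = 2·Na + glucose + BUN/2.8
= 2·144 + 5.2 + 12/2.8
= 288 + 5.20 + 4.29
= 297.49 mOsm/kg ≈ 297.5 mOsm/kg
Osmolar gap = measured − calculated = 295 − 297.5 = -2.5 mOsm/kg

-2.5 mOsm/kg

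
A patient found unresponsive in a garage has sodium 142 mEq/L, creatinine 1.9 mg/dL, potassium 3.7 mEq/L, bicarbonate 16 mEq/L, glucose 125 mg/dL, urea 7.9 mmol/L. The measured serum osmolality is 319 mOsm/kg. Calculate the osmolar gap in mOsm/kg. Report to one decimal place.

Calculated osmolality = 2·Na + glucose/18 + urea
= 2·142 + 125/18 + 7.9
= 284 + 6.94 + 7.90
= 298.84 mOsm/kg ≈ 298.8 mOsm/kg
Osmolar gap = measured − calculated = 319 − 298.8 = 20.2 mOsm/kg

20.2 mOsm/kg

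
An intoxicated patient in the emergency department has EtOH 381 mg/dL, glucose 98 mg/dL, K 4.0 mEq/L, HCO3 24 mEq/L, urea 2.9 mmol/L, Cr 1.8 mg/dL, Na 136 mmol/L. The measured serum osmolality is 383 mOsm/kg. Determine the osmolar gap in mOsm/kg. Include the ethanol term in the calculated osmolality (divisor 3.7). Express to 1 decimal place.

Calculated osmolality = 2·Na + glucose/18 + urea + ethanol/3.7
= 2·136 + 98/18 + 2.9 + 381/3.7
= 272 + 5.44 + 2.90 + 102.97
= 383.31 mOsm/kg ≈ 383.3 mOsm/kg
Osmolar gap = measured − calculated = 383 − 383.3 = -0.3 mOsm/kg

-0.3 mOsm/kg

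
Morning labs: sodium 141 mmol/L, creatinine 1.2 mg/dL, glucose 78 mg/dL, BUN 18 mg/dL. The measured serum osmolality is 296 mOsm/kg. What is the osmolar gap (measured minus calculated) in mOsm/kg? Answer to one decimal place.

3.2 mOsm/kg

Calculated osmolality = 2·Na + glucose/18 + BUN/2.8
= 2·141 + 78/18 + 18/2.8
= 282 + 4.33 + 6.43
= 292.76 mOsm/kg ≈ 292.8 mOsm/kg
Osmolar gap = measured − calculated = 296 − 292.8 = 3.2 mOsm/kg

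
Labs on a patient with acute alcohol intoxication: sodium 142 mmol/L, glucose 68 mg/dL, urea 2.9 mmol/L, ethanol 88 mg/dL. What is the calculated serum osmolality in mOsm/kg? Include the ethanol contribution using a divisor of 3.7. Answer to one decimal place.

Calculated osmolality = 2·Na + glucose/18 + urea + ethanol/3.7
= 2·142 + 68/18 + 2.9 + 88/3.7
= 284 + 3.78 + 2.90 + 23.78
= 314.46 mOsm/kg

314.5 mOsm/kg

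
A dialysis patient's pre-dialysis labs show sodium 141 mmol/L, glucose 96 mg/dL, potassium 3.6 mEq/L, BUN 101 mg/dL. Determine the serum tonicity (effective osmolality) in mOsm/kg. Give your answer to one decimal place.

Effective osmolality excludes urea (freely permeant across cell membranes):
2·Na + glucose/18
= 2·141 + 96/18
= 282 + 5.33
= 287.33 mOsm/kg

287.3 mOsm/kg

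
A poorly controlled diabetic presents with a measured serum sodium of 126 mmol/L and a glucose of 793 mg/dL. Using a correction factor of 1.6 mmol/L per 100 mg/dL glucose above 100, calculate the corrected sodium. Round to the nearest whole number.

137 mmol/L

Corrected Na = measured Na + 1.6 · (glucose − 100)/100
= 126 + 1.6 · (793 − 100)/100
= 126 + 11.1
= 137.1 mmol/L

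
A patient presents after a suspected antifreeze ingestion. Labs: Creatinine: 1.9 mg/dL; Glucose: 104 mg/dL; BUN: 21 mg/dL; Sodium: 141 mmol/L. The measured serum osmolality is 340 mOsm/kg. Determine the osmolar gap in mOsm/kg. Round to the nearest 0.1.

Calculated osmolality = 2·Na + glucose/18 + BUN/2.8
= 2·141 + 104/18 + 21/2.8
= 282 + 5.78 + 7.50
= 295.28 mOsm/kg ≈ 295.3 mOsm/kg
Osmolar gap = measured − calculated = 340 − 295.3 = 44.7 mOsm/kg

44.7 mOsm/kg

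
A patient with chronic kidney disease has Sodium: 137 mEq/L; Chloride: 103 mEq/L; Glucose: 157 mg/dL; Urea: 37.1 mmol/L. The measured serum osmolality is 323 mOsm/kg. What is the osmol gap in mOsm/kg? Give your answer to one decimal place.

3.2 mOsm/kg

Calculated osmolality = 2·Na + glucose/18 + urea
= 2·137 + 157/18 + 37.1
= 274 + 8.72 + 37.10
= 319.82 mOsm/kg ≈ 319.8 mOsm/kg
Osmolar gap = measured − calculated = 323 − 319.8 = 3.2 mOsm/kg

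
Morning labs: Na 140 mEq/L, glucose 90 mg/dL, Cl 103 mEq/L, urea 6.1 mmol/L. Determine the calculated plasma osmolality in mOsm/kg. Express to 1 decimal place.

291.1 mOsm/kg

Calculated osmolality = 2·Na + glucose/18 + urea
= 2·140 + 90/18 + 6.1
= 280 + 5 + 6.10
= 291.1 mOsm/kg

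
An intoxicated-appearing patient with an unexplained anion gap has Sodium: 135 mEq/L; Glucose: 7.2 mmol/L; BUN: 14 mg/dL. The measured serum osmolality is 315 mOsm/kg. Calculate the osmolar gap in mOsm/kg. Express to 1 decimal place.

32.8 mOsm/kg

Calculated osmolality = 2·Na + glucose + BUN/2.8
= 2·135 + 7.2 + 14/2.8
= 270 + 7.20 + 5
= 282.2 mOsm/kg ≈ 282.2 mOsm/kg
Osmolar gap = measured − calculated = 315 − 282.2 = 32.8 mOsm/kg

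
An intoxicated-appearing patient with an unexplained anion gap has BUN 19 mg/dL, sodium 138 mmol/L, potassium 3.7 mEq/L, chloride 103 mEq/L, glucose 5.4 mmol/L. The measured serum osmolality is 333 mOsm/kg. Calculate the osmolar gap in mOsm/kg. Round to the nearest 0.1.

44.8 mOsm/kg

Calculated osmolality = 2·Na + glucose + BUN/2.8
= 2·138 + 5.4 + 19/2.8
= 276 + 5.40 + 6.79
= 288.19 mOsm/kg ≈ 288.2 mOsm/kg
Osmolar gap = measured − calculated = 333 − 288.2 = 44.8 mOsm/kg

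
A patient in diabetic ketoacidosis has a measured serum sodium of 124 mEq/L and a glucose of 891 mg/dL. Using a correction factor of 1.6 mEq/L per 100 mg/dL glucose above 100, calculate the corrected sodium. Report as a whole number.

137 mEq/L

Corrected Na = measured Na + 1.6 · (glucose − 100)/100
= 124 + 1.6 · (891 − 100)/100
= 124 + 12.7
= 136.7 mEq/L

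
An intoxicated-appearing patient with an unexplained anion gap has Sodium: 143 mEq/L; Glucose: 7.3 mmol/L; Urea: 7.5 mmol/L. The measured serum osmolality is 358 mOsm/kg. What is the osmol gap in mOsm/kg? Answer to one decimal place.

57.2 mOsm/kg

Calculated osmolality = 2·Na + glucose + urea
= 2·143 + 7.3 + 7.5
= 286 + 7.30 + 7.50
= 300.8 mOsm/kg ≈ 300.8 mOsm/kg
Osmolar gap = measured − calculated = 358 − 300.8 = 57.2 mOsm/kg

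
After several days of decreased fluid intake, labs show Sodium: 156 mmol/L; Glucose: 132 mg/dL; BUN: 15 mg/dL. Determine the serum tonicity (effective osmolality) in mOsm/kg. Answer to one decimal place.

Effective osmolality excludes urea (freely permeant across cell membranes):
2·Na + glucose/18
= 2·156 + 132/18
= 312 + 7.33
= 319.33 mOsm/kg

319.3 mOsm/kg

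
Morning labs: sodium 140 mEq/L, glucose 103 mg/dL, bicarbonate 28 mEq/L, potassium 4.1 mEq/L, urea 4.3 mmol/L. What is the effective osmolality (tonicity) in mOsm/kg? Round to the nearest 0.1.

285.7 mOsm/kg

Effective osmolality excludes urea (freely permeant across cell membranes):
2·Na + glucose/18
= 2·140 + 103/18
= 280 + 5.72
= 285.72 mOsm/kg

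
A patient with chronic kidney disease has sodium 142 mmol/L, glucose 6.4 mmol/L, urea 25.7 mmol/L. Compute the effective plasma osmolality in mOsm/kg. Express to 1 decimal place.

290.4 mOsm/kg

Effective osmolality excludes urea (freely permeant across cell membranes):
2·Na + glucose
= 2·142 + 6.4
= 284 + 6.4
= 290.4 mOsm/kg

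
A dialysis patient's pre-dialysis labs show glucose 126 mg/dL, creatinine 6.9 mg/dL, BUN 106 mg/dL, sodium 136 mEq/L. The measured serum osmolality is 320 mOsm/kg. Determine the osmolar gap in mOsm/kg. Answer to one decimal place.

Calculated osmolality = 2·Na + glucose/18 + BUN/2.8
= 2·136 + 126/18 + 106/2.8
= 272 + 7 + 37.86
= 316.86 mOsm/kg ≈ 316.9 mOsm/kg
Osmolar gap = measured − calculated = 320 − 316.9 = 3.1 mOsm/kg

3.1 mOsm/kg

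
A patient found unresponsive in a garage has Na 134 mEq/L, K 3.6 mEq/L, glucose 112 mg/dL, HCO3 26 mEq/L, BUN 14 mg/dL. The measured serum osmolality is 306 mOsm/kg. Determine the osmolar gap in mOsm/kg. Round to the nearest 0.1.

Calculated osmolality = 2·Na + glucose/18 + BUN/2.8
= 2·134 + 112/18 + 14/2.8
= 268 + 6.22 + 5
= 279.22 mOsm/kg ≈ 279.2 mOsm/kg
Osmolar gap = measured − calculated = 306 − 279.2 = 26.8 mOsm/kg

26.8 mOsm/kg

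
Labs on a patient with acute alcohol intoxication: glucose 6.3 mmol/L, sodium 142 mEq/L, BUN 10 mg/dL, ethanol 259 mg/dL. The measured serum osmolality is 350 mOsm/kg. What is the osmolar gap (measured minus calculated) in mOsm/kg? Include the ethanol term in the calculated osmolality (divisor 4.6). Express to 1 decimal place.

Calculated osmolality = 2·Na + glucose + BUN/2.8 + ethanol/4.6
= 2·142 + 6.3 + 10/2.8 + 259/4.6
= 284 + 6.30 + 3.57 + 56.30
= 350.17 mOsm/kg ≈ 350.2 mOsm/kg
Osmolar gap = measured − calculated = 350 − 350.2 = -0.2 mOsm/kg

-0.2 mOsm/kg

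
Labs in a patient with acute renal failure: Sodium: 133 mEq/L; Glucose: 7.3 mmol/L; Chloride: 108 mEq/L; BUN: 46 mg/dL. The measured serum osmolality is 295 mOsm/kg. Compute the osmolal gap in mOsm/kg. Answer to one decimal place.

Calculated osmolality = 2·Na + glucose + BUN/2.8
= 2·133 + 7.3 + 46/2.8
= 266 + 7.30 + 16.43
= 289.73 mOsm/kg ≈ 289.7 mOsm/kg
Osmolar gap = measured − calculated = 295 − 289.7 = 5.3 mOsm/kg

5.3 mOsm/kg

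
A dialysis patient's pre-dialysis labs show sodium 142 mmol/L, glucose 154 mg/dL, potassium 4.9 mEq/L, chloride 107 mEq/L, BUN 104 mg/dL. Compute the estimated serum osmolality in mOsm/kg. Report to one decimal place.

Calculated osmolality = 2·Na + glucose/18 + BUN/2.8
= 2·142 + 154/18 + 104/2.8
= 284 + 8.56 + 37.14
= 329.7 mOsm/kg

329.7 mOsm/kg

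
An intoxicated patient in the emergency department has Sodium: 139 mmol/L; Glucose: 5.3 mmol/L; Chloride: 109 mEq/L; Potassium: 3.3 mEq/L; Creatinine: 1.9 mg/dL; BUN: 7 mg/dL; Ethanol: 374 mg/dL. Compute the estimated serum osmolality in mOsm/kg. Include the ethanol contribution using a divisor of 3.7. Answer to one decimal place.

Calculated osmolality = 2·Na + glucose + BUN/2.8 + ethanol/3.7
= 2·139 + 5.3 + 7/2.8 + 374/3.7
= 278 + 5.30 + 2.50 + 101.08
= 386.88 mOsm/kg

386.9 mOsm/kg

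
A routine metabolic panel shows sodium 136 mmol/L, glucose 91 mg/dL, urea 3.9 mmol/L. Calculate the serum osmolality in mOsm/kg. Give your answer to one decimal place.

Calculated osmolality = 2·Na + glucose/18 + urea
= 2·136 + 91/18 + 3.9
= 272 + 5.06 + 3.90
= 280.96 mOsm/kg

281.0 mOsm/kg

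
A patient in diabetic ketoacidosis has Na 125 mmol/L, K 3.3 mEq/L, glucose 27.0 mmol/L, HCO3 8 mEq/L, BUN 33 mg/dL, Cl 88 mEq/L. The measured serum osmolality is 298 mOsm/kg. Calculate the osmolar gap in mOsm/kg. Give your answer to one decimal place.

Calculated osmolality = 2·Na + glucose + BUN/2.8
= 2·125 + 27 + 33/2.8
= 250 + 27 + 11.79
= 288.79 mOsm/kg ≈ 288.8 mOsm/kg
Osmolar gap = measured − calculated = 298 − 288.8 = 9.2 mOsm/kg

9.2 mOsm/kg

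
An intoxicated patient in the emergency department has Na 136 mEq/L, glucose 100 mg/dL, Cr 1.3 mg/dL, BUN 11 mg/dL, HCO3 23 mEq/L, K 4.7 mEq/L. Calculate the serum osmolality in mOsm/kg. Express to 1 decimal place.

281.5 mOsm/kg

Calculated osmolality = 2·Na + glucose/18 + BUN/2.8
= 2·136 + 100/18 + 11/2.8
= 272 + 5.56 + 3.93
= 281.49 mOsm/kg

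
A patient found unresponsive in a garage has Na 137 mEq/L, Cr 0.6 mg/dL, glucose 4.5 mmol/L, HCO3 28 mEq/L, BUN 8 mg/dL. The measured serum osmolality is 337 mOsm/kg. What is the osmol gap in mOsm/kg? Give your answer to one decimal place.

55.6 mOsm/kg

Calculated osmolality = 2·Na + glucose + BUN/2.8
= 2·137 + 4.5 + 8/2.8
= 274 + 4.50 + 2.86
= 281.36 mOsm/kg ≈ 281.4 mOsm/kg
Osmolar gap = measured − calculated = 337 − 281.4 = 55.6 mOsm/kg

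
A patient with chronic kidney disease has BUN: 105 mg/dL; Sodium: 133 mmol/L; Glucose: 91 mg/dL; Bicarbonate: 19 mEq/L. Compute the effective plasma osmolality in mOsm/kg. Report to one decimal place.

271.1 mOsm/kg

Effective osmolality excludes urea (freely permeant across cell membranes):
2·Na + glucose/18
= 2·133 + 91/18
= 266 + 5.06
= 271.06 mOsm/kg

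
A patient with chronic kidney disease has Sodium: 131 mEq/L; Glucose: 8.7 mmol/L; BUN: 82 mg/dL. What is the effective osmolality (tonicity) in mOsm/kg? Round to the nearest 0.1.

270.7 mOsm/kg

Effective osmolality excludes urea (freely permeant across cell membranes):
2·Na + glucose
= 2·131 + 8.7
= 262 + 8.7
= 270.7 mOsm/kg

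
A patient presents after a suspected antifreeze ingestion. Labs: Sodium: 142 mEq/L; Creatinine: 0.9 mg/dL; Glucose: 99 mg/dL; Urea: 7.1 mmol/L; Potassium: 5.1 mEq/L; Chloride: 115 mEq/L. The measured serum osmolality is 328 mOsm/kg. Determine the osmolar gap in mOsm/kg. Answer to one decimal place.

31.4 mOsm/kg

Calculated osmolality = 2·Na + glucose/18 + urea
= 2·142 + 99/18 + 7.1
= 284 + 5.50 + 7.10
= 296.6 mOsm/kg ≈ 296.6 mOsm/kg
Osmolar gap = measured − calculated = 328 − 296.6 = 31.4 mOsm/kg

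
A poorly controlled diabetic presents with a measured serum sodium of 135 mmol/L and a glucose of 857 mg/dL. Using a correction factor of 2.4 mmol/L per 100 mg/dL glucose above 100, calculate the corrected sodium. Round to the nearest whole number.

Corrected Na = measured Na + 2.4 · (glucose − 100)/100
= 135 + 2.4 · (857 − 100)/100
= 135 + 18.2
= 153.2 mmol/L

153 mmol/L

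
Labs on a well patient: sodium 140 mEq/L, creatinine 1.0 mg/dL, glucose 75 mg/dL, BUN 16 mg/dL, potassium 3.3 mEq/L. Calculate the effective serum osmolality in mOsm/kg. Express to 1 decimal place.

Effective osmolality excludes urea (freely permeant across cell membranes):
2·Na + glucose/18
= 2·140 + 75/18
= 280 + 4.17
= 284.17 mOsm/kg

284.2 mOsm/kg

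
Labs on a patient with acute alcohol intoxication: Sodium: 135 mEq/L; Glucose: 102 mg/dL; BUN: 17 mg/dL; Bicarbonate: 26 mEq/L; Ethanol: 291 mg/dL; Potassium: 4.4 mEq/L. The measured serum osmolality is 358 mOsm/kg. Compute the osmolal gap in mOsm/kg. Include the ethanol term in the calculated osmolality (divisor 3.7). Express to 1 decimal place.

-2.4 mOsm/kg

Calculated osmolality = 2·Na + glucose/18 + BUN/2.8 + ethanol/3.7
= 2·135 + 102/18 + 17/2.8 + 291/3.7
= 270 + 5.67 + 6.07 + 78.65
= 360.39 mOsm/kg ≈ 360.4 mOsm/kg
Osmolar gap = measured − calculated = 358 − 360.4 = -2.4 mOsm/kg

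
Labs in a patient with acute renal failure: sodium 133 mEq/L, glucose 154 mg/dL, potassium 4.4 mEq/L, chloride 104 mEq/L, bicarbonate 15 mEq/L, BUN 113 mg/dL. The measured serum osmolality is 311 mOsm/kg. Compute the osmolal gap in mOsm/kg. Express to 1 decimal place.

Calculated osmolality = 2·Na + glucose/18 + BUN/2.8
= 2·133 + 154/18 + 113/2.8
= 266 + 8.56 + 40.36
= 314.92 mOsm/kg ≈ 314.9 mOsm/kg
Osmolar gap = measured − calculated = 311 − 314.9 = -3.9 mOsm/kg

-3.9 mOsm/kg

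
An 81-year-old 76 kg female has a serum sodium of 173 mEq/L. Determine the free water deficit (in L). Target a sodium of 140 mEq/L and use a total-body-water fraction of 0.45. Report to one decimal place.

TBW = 0.45 · 76 = 34.2 L
Free water deficit = TBW · (Na/140 − 1)
= 34.2 · (173/140 − 1)
= 34.2 · 0.2357
= 8.06 L

8.1 L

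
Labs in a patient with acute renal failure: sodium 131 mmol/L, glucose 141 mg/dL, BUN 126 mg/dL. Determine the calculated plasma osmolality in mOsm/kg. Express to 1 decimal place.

Calculated osmolality = 2·Na + glucose/18 + BUN/2.8
= 2·131 + 141/18 + 126/2.8
= 262 + 7.83 + 45
= 314.83 mOsm/kg

314.8 mOsm/kg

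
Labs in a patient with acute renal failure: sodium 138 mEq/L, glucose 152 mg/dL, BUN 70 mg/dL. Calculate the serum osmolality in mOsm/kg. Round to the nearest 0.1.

Calculated osmolality = 2·Na + glucose/18 + BUN/2.8
= 2·138 + 152/18 + 70/2.8
= 276 + 8.44 + 25
= 309.44 mOsm/kg

309.4 mOsm/kg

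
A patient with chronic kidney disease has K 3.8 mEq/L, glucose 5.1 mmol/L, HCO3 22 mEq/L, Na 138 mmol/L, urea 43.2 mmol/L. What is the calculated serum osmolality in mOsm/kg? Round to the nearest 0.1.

Calculated osmolality = 2·Na + glucose + urea
= 2·138 + 5.1 + 43.2
= 276 + 5.10 + 43.20
= 324.3 mOsm/kg

324.3 mOsm/kg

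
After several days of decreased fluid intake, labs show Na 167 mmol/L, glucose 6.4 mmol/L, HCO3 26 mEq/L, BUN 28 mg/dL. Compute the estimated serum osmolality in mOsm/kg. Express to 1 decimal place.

350.4 mOsm/kg

Calculated osmolality = 2·Na + glucose + BUN/2.8
= 2·167 + 6.4 + 28/2.8
= 334 + 6.40 + 10
= 350.4 mOsm/kg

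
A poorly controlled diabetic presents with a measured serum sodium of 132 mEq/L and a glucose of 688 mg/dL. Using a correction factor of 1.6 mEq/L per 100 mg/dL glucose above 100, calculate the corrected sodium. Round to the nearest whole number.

Corrected Na = measured Na + 1.6 · (glucose − 100)/100
= 132 + 1.6 · (688 − 100)/100
= 132 + 9.4
= 141.4 mEq/L

141 mEq/L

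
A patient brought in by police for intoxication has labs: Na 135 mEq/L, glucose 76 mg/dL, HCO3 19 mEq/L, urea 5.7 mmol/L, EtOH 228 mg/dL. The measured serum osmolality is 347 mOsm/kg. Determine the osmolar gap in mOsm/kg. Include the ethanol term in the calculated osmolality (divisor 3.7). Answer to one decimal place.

5.5 mOsm/kg

Calculated osmolality = 2·Na + glucose/18 + urea + ethanol/3.7
= 2·135 + 76/18 + 5.7 + 228/3.7
= 270 + 4.22 + 5.70 + 61.62
= 341.54 mOsm/kg ≈ 341.5 mOsm/kg
Osmolar gap = measured − calculated = 347 − 341.5 = 5.5 mOsm/kg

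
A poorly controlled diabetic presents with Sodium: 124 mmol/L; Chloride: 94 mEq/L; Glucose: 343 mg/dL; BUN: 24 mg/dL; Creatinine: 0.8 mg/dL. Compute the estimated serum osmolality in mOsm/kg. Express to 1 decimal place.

275.6 mOsm/kg

Calculated osmolality = 2·Na + glucose/18 + BUN/2.8
= 2·124 + 343/18 + 24/2.8
= 248 + 19.06 + 8.57
= 275.63 mOsm/kg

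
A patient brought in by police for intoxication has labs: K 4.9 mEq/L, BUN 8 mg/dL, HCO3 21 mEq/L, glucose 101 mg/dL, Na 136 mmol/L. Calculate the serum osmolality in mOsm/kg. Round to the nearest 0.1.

Calculated osmolality = 2·Na + glucose/18 + BUN/2.8
= 2·136 + 101/18 + 8/2.8
= 272 + 5.61 + 2.86
= 280.47 mOsm/kg

280.5 mOsm/kg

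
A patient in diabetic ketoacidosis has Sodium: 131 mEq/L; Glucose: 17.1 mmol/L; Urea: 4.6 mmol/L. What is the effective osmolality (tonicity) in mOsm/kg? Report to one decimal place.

Effective osmolality excludes urea (freely permeant across cell membranes):
2·Na + glucose
= 2·131 + 17.1
= 262 + 17.1
= 279.1 mOsm/kg

279.1 mOsm/kg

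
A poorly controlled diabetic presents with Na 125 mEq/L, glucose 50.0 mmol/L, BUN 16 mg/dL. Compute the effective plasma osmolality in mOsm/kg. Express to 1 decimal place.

300.0 mOsm/kg

Effective osmolality excludes urea (freely permeant across cell membranes):
2·Na + glucose
= 2·125 + 50
= 250 + 50
= 300 mOsm/kg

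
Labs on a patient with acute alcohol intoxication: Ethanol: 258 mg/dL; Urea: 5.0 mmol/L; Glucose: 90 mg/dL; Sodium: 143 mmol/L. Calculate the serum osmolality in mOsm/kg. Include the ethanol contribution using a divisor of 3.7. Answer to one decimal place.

Calculated osmolality = 2·Na + glucose/18 + urea + ethanol/3.7
= 2·143 + 90/18 + 5 + 258/3.7
= 286 + 5 + 5 + 69.73
= 365.73 mOsm/kg

365.7 mOsm/kg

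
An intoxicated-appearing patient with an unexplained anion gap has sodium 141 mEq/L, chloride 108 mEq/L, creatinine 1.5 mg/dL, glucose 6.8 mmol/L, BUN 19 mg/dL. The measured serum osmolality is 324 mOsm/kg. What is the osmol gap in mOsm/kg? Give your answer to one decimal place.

Calculated osmolality = 2·Na + glucose + BUN/2.8
= 2·141 + 6.8 + 19/2.8
= 282 + 6.80 + 6.79
= 295.59 mOsm/kg ≈ 295.6 mOsm/kg
Osmolar gap = measured − calculated = 324 − 295.6 = 28.4 mOsm/kg

28.4 mOsm/kg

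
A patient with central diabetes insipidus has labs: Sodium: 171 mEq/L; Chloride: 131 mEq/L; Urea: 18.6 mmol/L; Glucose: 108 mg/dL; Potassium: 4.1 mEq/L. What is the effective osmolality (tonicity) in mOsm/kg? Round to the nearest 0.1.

Effective osmolality excludes urea (freely permeant across cell membranes):
2·Na + glucose/18
= 2·171 + 108/18
= 342 + 6
= 348 mOsm/kg

348.0 mOsm/kg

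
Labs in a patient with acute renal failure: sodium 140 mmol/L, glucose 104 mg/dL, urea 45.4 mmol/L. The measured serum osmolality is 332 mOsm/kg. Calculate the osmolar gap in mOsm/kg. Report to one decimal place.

0.8 mOsm/kg

Calculated osmolality = 2·Na + glucose/18 + urea
= 2·140 + 104/18 + 45.4
= 280 + 5.78 + 45.40
= 331.18 mOsm/kg ≈ 331.2 mOsm/kg
Osmolar gap = measured − calculated = 332 − 331.2 = 0.8 mOsm/kg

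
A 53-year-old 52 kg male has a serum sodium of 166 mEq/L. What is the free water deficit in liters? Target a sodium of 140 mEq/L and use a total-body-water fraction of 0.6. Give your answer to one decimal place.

TBW = 0.6 · 52 = 31.2 L
Free water deficit = TBW · (Na/140 − 1)
= 31.2 · (166/140 − 1)
= 31.2 · 0.1857
= 5.79 L

5.8 L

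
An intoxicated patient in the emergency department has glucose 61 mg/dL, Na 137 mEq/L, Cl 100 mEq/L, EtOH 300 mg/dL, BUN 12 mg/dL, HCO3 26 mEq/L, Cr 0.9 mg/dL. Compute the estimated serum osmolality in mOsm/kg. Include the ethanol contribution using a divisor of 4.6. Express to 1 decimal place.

346.9 mOsm/kg

Calculated osmolality = 2·Na + glucose/18 + BUN/2.8 + ethanol/4.6
= 2·137 + 61/18 + 12/2.8 + 300/4.6
= 274 + 3.39 + 4.29 + 65.22
= 346.9 mOsm/kg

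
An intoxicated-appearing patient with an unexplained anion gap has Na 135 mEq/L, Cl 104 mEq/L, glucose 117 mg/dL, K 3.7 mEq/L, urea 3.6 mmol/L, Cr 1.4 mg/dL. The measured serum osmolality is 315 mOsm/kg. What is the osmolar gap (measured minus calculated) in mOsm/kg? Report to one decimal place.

Calculated osmolality = 2·Na + glucose/18 + urea
= 2·135 + 117/18 + 3.6
= 270 + 6.50 + 3.60
= 280.1 mOsm/kg ≈ 280.1 mOsm/kg
Osmolar gap = measured − calculated = 315 − 280.1 = 34.9 mOsm/kg

34.9 mOsm/kg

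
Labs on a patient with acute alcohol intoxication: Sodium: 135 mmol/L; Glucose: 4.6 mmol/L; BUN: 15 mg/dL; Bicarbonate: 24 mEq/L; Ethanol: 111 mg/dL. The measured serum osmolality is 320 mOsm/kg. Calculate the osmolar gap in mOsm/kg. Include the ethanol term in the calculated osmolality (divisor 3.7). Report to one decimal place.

Calculated osmolality = 2·Na + glucose + BUN/2.8 + ethanol/3.7
= 2·135 + 4.6 + 15/2.8 + 111/3.7
= 270 + 4.60 + 5.36 + 30
= 309.96 mOsm/kg ≈ 310.0 mOsm/kg
Osmolar gap = measured − calculated = 320 − 310.0 = 10.0 mOsm/kg

10.0 mOsm/kg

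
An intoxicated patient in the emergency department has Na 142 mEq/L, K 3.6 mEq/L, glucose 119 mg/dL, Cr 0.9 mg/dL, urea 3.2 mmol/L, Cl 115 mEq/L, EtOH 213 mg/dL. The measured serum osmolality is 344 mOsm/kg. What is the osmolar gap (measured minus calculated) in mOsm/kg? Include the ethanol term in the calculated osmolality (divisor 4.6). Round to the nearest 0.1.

3.9 mOsm/kg

Calculated osmolality = 2·Na + glucose/18 + urea + ethanol/4.6
= 2·142 + 119/18 + 3.2 + 213/4.6
= 284 + 6.61 + 3.20 + 46.30
= 340.11 mOsm/kg ≈ 340.1 mOsm/kg
Osmolar gap = measured − calculated = 344 − 340.1 = 3.9 mOsm/kg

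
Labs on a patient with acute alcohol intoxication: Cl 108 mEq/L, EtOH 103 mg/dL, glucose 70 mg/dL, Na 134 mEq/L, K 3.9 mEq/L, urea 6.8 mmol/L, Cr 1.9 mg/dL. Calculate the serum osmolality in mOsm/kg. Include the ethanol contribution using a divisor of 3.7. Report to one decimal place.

306.5 mOsm/kg

Calculated osmolality = 2·Na + glucose/18 + urea + ethanol/3.7
= 2·134 + 70/18 + 6.8 + 103/3.7
= 268 + 3.89 + 6.80 + 27.84
= 306.53 mOsm/kg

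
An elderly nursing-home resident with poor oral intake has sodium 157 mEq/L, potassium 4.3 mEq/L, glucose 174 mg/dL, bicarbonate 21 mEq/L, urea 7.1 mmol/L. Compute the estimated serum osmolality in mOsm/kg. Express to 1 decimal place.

Calculated osmolality = 2·Na + glucose/18 + urea
= 2·157 + 174/18 + 7.1
= 314 + 9.67 + 7.10
= 330.77 mOsm/kg

330.8 mOsm/kg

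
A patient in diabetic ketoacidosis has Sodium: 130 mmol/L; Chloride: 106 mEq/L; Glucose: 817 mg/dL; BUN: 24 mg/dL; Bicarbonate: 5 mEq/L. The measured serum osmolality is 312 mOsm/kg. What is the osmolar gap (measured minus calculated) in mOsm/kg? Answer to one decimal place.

Calculated osmolality = 2·Na + glucose/18 + BUN/2.8
= 2·130 + 817/18 + 24/2.8
= 260 + 45.39 + 8.57
= 313.96 mOsm/kg ≈ 314.0 mOsm/kg
Osmolar gap = measured − calculated = 312 − 314.0 = -2.0 mOsm/kg

-2.0 mOsm/kg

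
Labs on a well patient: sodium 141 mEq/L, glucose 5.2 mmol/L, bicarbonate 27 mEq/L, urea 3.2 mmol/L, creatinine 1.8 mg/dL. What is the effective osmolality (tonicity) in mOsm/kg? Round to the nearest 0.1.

Effective osmolality excludes urea (freely permeant across cell membranes):
2·Na + glucose
= 2·141 + 5.2
= 282 + 5.2
= 287.2 mOsm/kg

287.2 mOsm/kg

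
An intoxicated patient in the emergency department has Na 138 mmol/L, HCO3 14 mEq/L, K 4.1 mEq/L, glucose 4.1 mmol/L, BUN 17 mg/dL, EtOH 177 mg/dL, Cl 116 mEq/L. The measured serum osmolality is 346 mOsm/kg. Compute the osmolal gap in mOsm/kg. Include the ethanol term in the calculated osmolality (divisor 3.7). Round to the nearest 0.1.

12.0 mOsm/kg

Calculated osmolality = 2·Na + glucose + BUN/2.8 + ethanol/3.7
= 2·138 + 4.1 + 17/2.8 + 177/3.7
= 276 + 4.10 + 6.07 + 47.84
= 334.01 mOsm/kg ≈ 334.0 mOsm/kg
Osmolar gap = measured − calculated = 346 − 334.0 = 12.0 mOsm/kg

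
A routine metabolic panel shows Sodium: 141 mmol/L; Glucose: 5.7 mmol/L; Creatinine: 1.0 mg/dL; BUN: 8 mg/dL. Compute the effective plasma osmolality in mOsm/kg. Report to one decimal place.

287.7 mOsm/kg

Effective osmolality excludes urea (freely permeant across cell membranes):
2·Na + glucose
= 2·141 + 5.7
= 282 + 5.7
= 287.7 mOsm/kg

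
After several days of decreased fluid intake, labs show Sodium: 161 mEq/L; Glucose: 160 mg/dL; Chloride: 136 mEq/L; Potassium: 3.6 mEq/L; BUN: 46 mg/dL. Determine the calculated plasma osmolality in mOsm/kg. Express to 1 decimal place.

347.3 mOsm/kg

Calculated osmolality = 2·Na + glucose/18 + BUN/2.8
= 2·161 + 160/18 + 46/2.8
= 322 + 8.89 + 16.43
= 347.32 mOsm/kg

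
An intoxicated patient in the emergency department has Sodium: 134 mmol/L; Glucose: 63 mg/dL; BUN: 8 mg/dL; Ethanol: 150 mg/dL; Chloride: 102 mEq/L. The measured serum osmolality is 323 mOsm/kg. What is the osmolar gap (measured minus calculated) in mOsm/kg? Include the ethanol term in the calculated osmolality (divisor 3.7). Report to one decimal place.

Calculated osmolality = 2·Na + glucose/18 + BUN/2.8 + ethanol/3.7
= 2·134 + 63/18 + 8/2.8 + 150/3.7
= 268 + 3.50 + 2.86 + 40.54
= 314.9 mOsm/kg ≈ 314.9 mOsm/kg
Osmolar gap = measured − calculated = 323 − 314.9 = 8.1 mOsm/kg

8.1 mOsm/kg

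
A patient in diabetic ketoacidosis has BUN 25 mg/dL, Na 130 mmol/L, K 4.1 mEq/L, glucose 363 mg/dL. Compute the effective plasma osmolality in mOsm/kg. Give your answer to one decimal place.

Effective osmolality excludes urea (freely permeant across cell membranes):
2·Na + glucose/18
= 2·130 + 363/18
= 260 + 20.17
= 280.17 mOsm/kg

280.2 mOsm/kg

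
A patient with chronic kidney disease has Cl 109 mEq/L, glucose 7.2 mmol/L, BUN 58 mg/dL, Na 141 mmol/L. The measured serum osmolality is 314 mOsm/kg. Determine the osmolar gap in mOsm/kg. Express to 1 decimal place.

Calculated osmolality = 2·Na + glucose + BUN/2.8
= 2·141 + 7.2 + 58/2.8
= 282 + 7.20 + 20.71
= 309.91 mOsm/kg ≈ 309.9 mOsm/kg
Osmolar gap = measured − calculated = 314 − 309.9 = 4.1 mOsm/kg

4.1 mOsm/kg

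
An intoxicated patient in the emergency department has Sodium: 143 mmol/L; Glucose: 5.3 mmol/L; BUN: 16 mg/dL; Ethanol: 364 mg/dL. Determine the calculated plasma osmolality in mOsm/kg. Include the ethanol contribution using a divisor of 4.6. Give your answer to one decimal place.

376.1 mOsm/kg

Calculated osmolality = 2·Na + glucose + BUN/2.8 + ethanol/4.6
= 2·143 + 5.3 + 16/2.8 + 364/4.6
= 286 + 5.30 + 5.71 + 79.13
= 376.14 mOsm/kg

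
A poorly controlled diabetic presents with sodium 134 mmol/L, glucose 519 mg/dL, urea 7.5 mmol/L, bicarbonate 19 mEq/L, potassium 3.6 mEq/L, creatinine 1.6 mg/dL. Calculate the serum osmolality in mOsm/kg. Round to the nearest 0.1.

Calculated osmolality = 2·Na + glucose/18 + urea
= 2·134 + 519/18 + 7.5
= 268 + 28.83 + 7.50
= 304.33 mOsm/kg

304.3 mOsm/kg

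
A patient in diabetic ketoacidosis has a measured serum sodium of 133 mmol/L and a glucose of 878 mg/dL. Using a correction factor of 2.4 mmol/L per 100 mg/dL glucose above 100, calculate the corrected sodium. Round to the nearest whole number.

152 mmol/L

Corrected Na = measured Na + 2.4 · (glucose − 100)/100
= 133 + 2.4 · (878 − 100)/100
= 133 + 18.7
= 151.7 mmol/L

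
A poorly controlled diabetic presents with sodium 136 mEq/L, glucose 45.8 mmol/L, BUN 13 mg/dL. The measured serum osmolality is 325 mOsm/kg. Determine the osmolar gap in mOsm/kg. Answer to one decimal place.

2.6 mOsm/kg

Calculated osmolality = 2·Na + glucose + BUN/2.8
= 2·136 + 45.8 + 13/2.8
= 272 + 45.80 + 4.64
= 322.44 mOsm/kg ≈ 322.4 mOsm/kg
Osmolar gap = measured − calculated = 325 − 322.4 = 2.6 mOsm/kg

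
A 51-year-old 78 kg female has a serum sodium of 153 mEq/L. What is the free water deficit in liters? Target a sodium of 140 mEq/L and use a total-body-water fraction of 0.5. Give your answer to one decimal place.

3.6 L

TBW = 0.5 · 78 = 39 L
Free water deficit = TBW · (Na/140 − 1)
= 39 · (153/140 − 1)
= 39 · 0.0929
= 3.62 L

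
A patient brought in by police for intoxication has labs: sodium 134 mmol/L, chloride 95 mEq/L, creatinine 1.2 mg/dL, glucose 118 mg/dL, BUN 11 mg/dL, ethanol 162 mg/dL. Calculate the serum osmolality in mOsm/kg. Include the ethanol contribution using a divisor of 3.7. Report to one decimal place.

Calculated osmolality = 2·Na + glucose/18 + BUN/2.8 + ethanol/3.7
= 2·134 + 118/18 + 11/2.8 + 162/3.7
= 268 + 6.56 + 3.93 + 43.78
= 322.27 mOsm/kg

322.3 mOsm/kg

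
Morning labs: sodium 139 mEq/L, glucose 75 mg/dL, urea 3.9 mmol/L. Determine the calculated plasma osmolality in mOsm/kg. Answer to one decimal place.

286.1 mOsm/kg

Calculated osmolality = 2·Na + glucose/18 + urea
= 2·139 + 75/18 + 3.9
= 278 + 4.17 + 3.90
= 286.07 mOsm/kg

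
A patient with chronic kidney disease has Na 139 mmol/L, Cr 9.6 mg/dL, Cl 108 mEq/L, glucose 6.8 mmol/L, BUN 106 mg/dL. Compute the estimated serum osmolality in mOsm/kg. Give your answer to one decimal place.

322.7 mOsm/kg

Calculated osmolality = 2·Na + glucose + BUN/2.8
= 2·139 + 6.8 + 106/2.8
= 278 + 6.80 + 37.86
= 322.66 mOsm/kg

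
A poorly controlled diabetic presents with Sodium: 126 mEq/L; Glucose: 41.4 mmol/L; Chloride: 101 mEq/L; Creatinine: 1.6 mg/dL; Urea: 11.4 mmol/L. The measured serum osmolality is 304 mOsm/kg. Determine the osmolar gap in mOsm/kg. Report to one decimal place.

-0.8 mOsm/kg

Calculated osmolality = 2·Na + glucose + urea
= 2·126 + 41.4 + 11.4
= 252 + 41.40 + 11.40
= 304.8 mOsm/kg ≈ 304.8 mOsm/kg
Osmolar gap = measured − calculated = 304 − 304.8 = -0.8 mOsm/kg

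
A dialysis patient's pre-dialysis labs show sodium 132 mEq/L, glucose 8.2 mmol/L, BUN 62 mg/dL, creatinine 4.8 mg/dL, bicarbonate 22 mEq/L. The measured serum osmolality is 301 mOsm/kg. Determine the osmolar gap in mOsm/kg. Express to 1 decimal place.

Calculated osmolality = 2·Na + glucose + BUN/2.8
= 2·132 + 8.2 + 62/2.8
= 264 + 8.20 + 22.14
= 294.34 mOsm/kg ≈ 294.3 mOsm/kg
Osmolar gap = measured − calculated = 301 − 294.3 = 6.7 mOsm/kg

6.7 mOsm/kg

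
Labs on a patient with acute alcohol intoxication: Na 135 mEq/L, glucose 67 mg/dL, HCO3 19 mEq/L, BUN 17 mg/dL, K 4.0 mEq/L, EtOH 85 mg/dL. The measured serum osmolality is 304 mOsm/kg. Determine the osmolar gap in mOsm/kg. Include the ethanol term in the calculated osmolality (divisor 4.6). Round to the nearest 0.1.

Calculated osmolality = 2·Na + glucose/18 + BUN/2.8 + ethanol/4.6
= 2·135 + 67/18 + 17/2.8 + 85/4.6
= 270 + 3.72 + 6.07 + 18.48
= 298.27 mOsm/kg ≈ 298.3 mOsm/kg
Osmolar gap = measured − calculated = 304 − 298.3 = 5.7 mOsm/kg

5.7 mOsm/kg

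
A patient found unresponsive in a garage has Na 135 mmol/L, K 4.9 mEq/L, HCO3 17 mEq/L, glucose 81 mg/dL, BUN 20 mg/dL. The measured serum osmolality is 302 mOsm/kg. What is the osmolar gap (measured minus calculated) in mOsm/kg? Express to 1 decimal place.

Calculated osmolality = 2·Na + glucose/18 + BUN/2.8
= 2·135 + 81/18 + 20/2.8
= 270 + 4.50 + 7.14
= 281.64 mOsm/kg ≈ 281.6 mOsm/kg
Osmolar gap = measured − calculated = 302 − 281.6 = 20.4 mOsm/kg

20.4 mOsm/kg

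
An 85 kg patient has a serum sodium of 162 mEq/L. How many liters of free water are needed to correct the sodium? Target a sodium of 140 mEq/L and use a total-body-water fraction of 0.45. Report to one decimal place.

6.0 L

TBW = 0.45 · 85 = 38.25 L
Free water deficit = TBW · (Na/140 − 1)
= 38.25 · (162/140 − 1)
= 38.25 · 0.1571
= 6.01 L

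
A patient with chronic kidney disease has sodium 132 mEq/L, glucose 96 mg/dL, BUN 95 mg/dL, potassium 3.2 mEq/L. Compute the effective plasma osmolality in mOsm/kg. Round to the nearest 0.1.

Effective osmolality excludes urea (freely permeant across cell membranes):
2·Na + glucose/18
= 2·132 + 96/18
= 264 + 5.33
= 269.33 mOsm/kg

269.3 mOsm/kg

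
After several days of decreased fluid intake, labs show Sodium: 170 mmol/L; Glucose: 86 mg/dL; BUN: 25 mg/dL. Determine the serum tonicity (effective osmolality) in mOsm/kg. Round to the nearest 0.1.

344.8 mOsm/kg

Effective osmolality excludes urea (freely permeant across cell membranes):
2·Na + glucose/18
= 2·170 + 86/18
= 340 + 4.78
= 344.78 mOsm/kg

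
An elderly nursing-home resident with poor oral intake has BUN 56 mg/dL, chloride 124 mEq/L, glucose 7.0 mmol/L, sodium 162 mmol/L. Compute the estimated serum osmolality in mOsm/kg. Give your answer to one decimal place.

351.0 mOsm/kg

Calculated osmolality = 2·Na + glucose + BUN/2.8
= 2·162 + 7 + 56/2.8
= 324 + 7 + 20
= 351 mOsm/kg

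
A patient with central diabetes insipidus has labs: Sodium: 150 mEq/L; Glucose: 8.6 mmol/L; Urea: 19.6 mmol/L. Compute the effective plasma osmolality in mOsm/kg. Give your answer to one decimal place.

308.6 mOsm/kg

Effective osmolality excludes urea (freely permeant across cell membranes):
2·Na + glucose
= 2·150 + 8.6
= 300 + 8.6
= 308.6 mOsm/kg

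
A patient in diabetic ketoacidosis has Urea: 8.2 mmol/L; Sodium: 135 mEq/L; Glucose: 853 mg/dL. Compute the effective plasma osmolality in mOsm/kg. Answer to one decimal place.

317.4 mOsm/kg

Effective osmolality excludes urea (freely permeant across cell membranes):
2·Na + glucose/18
= 2·135 + 853/18
= 270 + 47.39
= 317.39 mOsm/kg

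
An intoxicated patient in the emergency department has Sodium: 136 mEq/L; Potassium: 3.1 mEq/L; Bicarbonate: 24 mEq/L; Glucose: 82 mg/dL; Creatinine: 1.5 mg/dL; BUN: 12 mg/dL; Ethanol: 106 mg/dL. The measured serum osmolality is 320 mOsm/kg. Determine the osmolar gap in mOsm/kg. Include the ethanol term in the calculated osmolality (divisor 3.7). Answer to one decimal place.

10.5 mOsm/kg

Calculated osmolality = 2·Na + glucose/18 + BUN/2.8 + ethanol/3.7
= 2·136 + 82/18 + 12/2.8 + 106/3.7
= 272 + 4.56 + 4.29 + 28.65
= 309.5 mOsm/kg ≈ 309.5 mOsm/kg
Osmolar gap = measured − calculated = 320 − 309.5 = 10.5 mOsm/kg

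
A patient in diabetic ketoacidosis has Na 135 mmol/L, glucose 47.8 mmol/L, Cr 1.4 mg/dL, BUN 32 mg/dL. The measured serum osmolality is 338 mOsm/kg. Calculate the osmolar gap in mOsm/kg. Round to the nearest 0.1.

Calculated osmolality = 2·Na + glucose + BUN/2.8
= 2·135 + 47.8 + 32/2.8
= 270 + 47.80 + 11.43
= 329.23 mOsm/kg ≈ 329.2 mOsm/kg
Osmolar gap = measured − calculated = 338 − 329.2 = 8.8 mOsm/kg

8.8 mOsm/kg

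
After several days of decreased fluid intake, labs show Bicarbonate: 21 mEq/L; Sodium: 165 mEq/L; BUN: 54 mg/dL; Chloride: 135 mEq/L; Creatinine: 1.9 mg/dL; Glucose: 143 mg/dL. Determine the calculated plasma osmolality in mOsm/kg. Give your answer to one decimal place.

357.2 mOsm/kg

Calculated osmolality = 2·Na + glucose/18 + BUN/2.8
= 2·165 + 143/18 + 54/2.8
= 330 + 7.94 + 19.29
= 357.23 mOsm/kg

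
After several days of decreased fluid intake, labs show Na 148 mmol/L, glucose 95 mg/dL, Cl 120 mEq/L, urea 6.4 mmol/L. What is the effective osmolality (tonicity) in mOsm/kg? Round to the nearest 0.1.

301.3 mOsm/kg

Effective osmolality excludes urea (freely permeant across cell membranes):
2·Na + glucose/18
= 2·148 + 95/18
= 296 + 5.28
= 301.28 mOsm/kg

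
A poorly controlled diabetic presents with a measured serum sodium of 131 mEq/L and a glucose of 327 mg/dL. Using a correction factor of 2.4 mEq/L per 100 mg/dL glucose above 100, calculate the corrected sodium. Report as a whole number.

Corrected Na = measured Na + 2.4 · (glucose − 100)/100
= 131 + 2.4 · (327 − 100)/100
= 131 + 5.4
= 136.4 mEq/L

136 mEq/L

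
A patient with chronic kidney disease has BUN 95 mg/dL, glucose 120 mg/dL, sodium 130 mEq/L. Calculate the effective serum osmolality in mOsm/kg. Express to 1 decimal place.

266.7 mOsm/kg

Effective osmolality excludes urea (freely permeant across cell membranes):
2·Na + glucose/18
= 2·130 + 120/18
= 260 + 6.67
= 266.67 mOsm/kg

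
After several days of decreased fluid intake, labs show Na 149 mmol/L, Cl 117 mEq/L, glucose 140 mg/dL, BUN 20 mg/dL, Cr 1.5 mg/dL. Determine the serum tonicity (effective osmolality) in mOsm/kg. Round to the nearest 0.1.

Effective osmolality excludes urea (freely permeant across cell membranes):
2·Na + glucose/18
= 2·149 + 140/18
= 298 + 7.78
= 305.78 mOsm/kg

305.8 mOsm/kg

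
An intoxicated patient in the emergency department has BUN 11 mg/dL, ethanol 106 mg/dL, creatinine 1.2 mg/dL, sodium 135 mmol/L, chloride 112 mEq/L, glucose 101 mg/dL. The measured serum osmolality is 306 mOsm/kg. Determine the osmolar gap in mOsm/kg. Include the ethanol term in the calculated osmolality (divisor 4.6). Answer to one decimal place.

3.4 mOsm/kg

Calculated osmolality = 2·Na + glucose/18 + BUN/2.8 + ethanol/4.6
= 2·135 + 101/18 + 11/2.8 + 106/4.6
= 270 + 5.61 + 3.93 + 23.04
= 302.58 mOsm/kg ≈ 302.6 mOsm/kg
Osmolar gap = measured − calculated = 306 − 302.6 = 3.4 mOsm/kg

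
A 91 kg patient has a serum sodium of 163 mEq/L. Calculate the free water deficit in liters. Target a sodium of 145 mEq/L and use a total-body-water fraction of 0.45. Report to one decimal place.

TBW = 0.45 · 91 = 40.95 L
Free water deficit = TBW · (Na/145 − 1)
= 40.95 · (163/145 − 1)
= 40.95 · 0.1241
= 5.08 L

5.1 L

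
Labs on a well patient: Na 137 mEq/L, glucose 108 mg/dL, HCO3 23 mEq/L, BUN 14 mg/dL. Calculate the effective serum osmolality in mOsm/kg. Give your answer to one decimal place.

280.0 mOsm/kg

Effective osmolality excludes urea (freely permeant across cell membranes):
2·Na + glucose/18
= 2·137 + 108/18
= 274 + 6
= 280 mOsm/kg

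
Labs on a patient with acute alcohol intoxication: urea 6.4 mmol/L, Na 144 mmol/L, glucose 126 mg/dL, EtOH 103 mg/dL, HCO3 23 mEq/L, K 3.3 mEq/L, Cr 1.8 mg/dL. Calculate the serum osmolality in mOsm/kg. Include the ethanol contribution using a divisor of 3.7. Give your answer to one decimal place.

329.2 mOsm/kg

Calculated osmolality = 2·Na + glucose/18 + urea + ethanol/3.7
= 2·144 + 126/18 + 6.4 + 103/3.7
= 288 + 7 + 6.40 + 27.84
= 329.24 mOsm/kg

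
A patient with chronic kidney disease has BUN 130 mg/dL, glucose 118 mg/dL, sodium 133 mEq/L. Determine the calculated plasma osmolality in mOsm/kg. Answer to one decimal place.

319.0 mOsm/kg

Calculated osmolality = 2·Na + glucose/18 + BUN/2.8
= 2·133 + 118/18 + 130/2.8
= 266 + 6.56 + 46.43
= 318.99 mOsm/kg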